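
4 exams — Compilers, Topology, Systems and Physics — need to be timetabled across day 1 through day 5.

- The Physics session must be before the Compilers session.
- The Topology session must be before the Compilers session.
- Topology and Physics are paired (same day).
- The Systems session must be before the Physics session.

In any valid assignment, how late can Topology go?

Topology must be in the same day as Physics, which can't be before day 2, so Topology is at least day 2; downstream work caps Topology at day 4.
Topology at day 4 is achievable: Compilers -> day 5; Topology -> day 4; Physics -> day 4; Systems -> day 1.

day 4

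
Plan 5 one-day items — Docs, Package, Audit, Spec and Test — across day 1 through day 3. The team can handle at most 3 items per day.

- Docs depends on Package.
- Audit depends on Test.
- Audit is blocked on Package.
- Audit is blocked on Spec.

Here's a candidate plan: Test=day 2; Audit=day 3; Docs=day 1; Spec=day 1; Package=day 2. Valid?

Invalid. Docs depends on Package.

Audit depends on Test — holds.
Docs depends on Package — violated.
The team can handle at most 3 items per day — holds.
Audit is blocked on Spec — holds.
Audit is blocked on Package — holds.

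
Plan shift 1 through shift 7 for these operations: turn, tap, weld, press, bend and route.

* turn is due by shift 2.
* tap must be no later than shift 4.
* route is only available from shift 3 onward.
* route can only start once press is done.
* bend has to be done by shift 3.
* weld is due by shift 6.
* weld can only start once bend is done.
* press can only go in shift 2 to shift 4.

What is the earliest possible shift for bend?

Bend's own window allows nothing later than shift 3.
bend at shift 1 is achievable: turn=shift 1; weld=shift 2; press=shift 2; tap=shift 1; route=shift 3; bend=shift 1.

shift 1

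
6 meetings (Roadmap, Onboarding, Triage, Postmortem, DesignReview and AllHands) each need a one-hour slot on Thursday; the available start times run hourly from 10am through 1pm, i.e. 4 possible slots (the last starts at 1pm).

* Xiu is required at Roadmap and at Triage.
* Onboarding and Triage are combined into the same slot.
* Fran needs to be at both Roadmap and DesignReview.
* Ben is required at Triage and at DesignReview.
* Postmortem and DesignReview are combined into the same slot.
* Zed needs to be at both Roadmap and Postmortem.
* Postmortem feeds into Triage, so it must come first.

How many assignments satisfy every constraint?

48

Splitting on Roadmap: it can be 10am (12), 11am (12), 12pm (12), 1pm (12). Listing each branch's schedules as (Onboarding, Triage, Postmortem, DesignReview, AllHands):
Roadmap=10am: (12pm,12pm,11am,11am,10am) (12pm,12pm,11am,11am,11am) (12pm,12pm,11am,11am,12pm) (12pm,12pm,11am,11am,1pm) (1pm,1pm,11am,11am,10am) (1pm,1pm,11am,11am,11am) (1pm,1pm,11am,11am,12pm) (1pm,1pm,11am,11am,1pm) (1pm,1pm,12pm,12pm,10am) (1pm,1pm,12pm,12pm,11am) (1pm,1pm,12pm,12pm,12pm) (1pm,1pm,12pm,12pm,1pm) — 12.
Roadmap=11am: (12pm,12pm,10am,10am,10am) (12pm,12pm,10am,10am,11am) (12pm,12pm,10am,10am,12pm) (12pm,12pm,10am,10am,1pm) (1pm,1pm,10am,10am,10am) (1pm,1pm,10am,10am,11am) (1pm,1pm,10am,10am,12pm) (1pm,1pm,10am,10am,1pm) (1pm,1pm,12pm,12pm,10am) (1pm,1pm,12pm,12pm,11am) (1pm,1pm,12pm,12pm,12pm) (1pm,1pm,12pm,12pm,1pm) — 12.
Roadmap=12pm: (11am,11am,10am,10am,10am) (11am,11am,10am,10am,11am) (11am,11am,10am,10am,12pm) (11am,11am,10am,10am,1pm) (1pm,1pm,10am,10am,10am) (1pm,1pm,10am,10am,11am) (1pm,1pm,10am,10am,12pm) (1pm,1pm,10am,10am,1pm) (1pm,1pm,11am,11am,10am) (1pm,1pm,11am,11am,11am) (1pm,1pm,11am,11am,12pm) (1pm,1pm,11am,11am,1pm) — 12.
Roadmap=1pm: (11am,11am,10am,10am,10am) (11am,11am,10am,10am,11am) (11am,11am,10am,10am,12pm) (11am,11am,10am,10am,1pm) (12pm,12pm,10am,10am,10am) (12pm,12pm,10am,10am,11am) (12pm,12pm,10am,10am,12pm) (12pm,12pm,10am,10am,1pm) (12pm,12pm,11am,11am,10am) (12pm,12pm,11am,11am,11am) (12pm,12pm,11am,11am,12pm) (12pm,12pm,11am,11am,1pm) — 12.
Summing: 12 + 12 + 12 + 12 = 48.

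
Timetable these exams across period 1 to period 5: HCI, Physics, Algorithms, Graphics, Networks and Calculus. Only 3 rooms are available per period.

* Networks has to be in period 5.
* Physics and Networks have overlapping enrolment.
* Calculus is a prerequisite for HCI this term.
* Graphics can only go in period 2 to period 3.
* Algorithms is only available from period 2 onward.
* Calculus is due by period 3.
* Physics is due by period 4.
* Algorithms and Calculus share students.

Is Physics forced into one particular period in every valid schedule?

No

Physics can be period 1 (e.g. Graphics -> period 2, Networks -> period 5, Calculus -> period 1, Algorithms -> period 2, HCI -> period 2, Physics -> period 1) or period 2 (e.g. HCI=period 3; Calculus=period 1; Networks=period 5; Algorithms=period 2; Graphics=period 2; Physics=period 2).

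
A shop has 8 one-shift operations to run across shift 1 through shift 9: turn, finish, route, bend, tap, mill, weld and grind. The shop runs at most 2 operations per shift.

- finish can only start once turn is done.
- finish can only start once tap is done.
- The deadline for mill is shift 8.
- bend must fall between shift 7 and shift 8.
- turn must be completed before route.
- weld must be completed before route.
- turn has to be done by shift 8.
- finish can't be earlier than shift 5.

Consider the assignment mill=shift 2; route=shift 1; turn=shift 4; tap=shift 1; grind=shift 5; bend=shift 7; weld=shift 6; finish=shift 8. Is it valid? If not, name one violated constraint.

finish can only start once turn is done — holds.
The shop runs at most 2 operations per shift — holds.
weld must be completed before route — violated.
turn has to be done by shift 8 — holds.
bend must fall between shift 7 and shift 8 — holds.
turn must be completed before route — violated.
finish can't be earlier than shift 5 — holds.
finish can only start once tap is done — holds.
The deadline for mill is shift 8 — holds.

No — it violates: weld must be completed before route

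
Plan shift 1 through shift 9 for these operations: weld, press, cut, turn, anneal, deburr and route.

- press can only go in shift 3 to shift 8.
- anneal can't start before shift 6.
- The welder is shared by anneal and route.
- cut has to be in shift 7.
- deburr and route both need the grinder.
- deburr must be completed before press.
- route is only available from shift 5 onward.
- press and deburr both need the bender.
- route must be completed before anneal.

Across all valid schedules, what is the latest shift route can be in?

Route is available from shift 5; downstream work caps route at shift 8.
route at shift 8 is achievable: deburr in shift 1; turn in shift 1; cut in shift 7; anneal in shift 9; weld in shift 1; press in shift 3; route in shift 8.

shift 8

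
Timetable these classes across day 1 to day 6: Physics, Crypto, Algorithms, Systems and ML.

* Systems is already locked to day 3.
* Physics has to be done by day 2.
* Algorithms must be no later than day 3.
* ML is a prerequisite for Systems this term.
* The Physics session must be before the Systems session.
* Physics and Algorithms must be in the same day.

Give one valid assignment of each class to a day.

Systems=day 3, Physics=day 1, Algorithms=day 1, ML=day 1, Crypto=day 1

Checking: ML(day 1) before Systems(day 3); Physics(day 1) before Systems(day 3); Physics = Algorithms = day 1; Systems=day 3 in [day 3,day 3]; Physics=day 1 in [day 1,day 2]; Algorithms=day 1 in [day 1,day 3].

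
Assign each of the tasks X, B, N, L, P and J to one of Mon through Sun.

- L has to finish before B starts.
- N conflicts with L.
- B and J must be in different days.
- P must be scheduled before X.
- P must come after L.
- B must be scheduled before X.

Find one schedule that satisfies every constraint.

P in Tue; X in Wed; B in Tue; N in Tue; J in Mon; L in Mon

Checking: L(Mon) before P(Tue); L(Mon) before B(Tue); P(Tue) before X(Wed); B(Tue) before X(Wed); B(Tue) != J(Mon); N(Tue) != L(Mon).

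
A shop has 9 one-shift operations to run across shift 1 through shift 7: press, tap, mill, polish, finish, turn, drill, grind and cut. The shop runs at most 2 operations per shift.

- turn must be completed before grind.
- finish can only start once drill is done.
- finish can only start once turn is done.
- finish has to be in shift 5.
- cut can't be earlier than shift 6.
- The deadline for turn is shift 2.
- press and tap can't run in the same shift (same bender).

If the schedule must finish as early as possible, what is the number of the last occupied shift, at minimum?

6

The precedence chain requires at least 2 distinct shifts.
With at most 2 per shift and 9 operations, at least 5 shifts are needed.
cut can't be placed before shift 6, so the schedule must run through at least shift 6.
6 works (last occupied shift: shift 6): for example press in shift 2; polish in shift 4; tap in shift 3; cut in shift 6; mill in shift 3; finish in shift 5; turn in shift 1; drill in shift 1; grind in shift 2.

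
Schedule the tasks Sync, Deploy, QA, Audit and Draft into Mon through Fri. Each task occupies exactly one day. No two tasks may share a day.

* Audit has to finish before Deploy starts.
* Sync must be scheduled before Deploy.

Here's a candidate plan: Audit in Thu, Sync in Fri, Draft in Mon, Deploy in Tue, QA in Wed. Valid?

No two tasks may share a day — holds.
Audit has to finish before Deploy starts — violated.
Sync must be scheduled before Deploy — violated.

No. Sync must be scheduled before Deploy is not satisfied.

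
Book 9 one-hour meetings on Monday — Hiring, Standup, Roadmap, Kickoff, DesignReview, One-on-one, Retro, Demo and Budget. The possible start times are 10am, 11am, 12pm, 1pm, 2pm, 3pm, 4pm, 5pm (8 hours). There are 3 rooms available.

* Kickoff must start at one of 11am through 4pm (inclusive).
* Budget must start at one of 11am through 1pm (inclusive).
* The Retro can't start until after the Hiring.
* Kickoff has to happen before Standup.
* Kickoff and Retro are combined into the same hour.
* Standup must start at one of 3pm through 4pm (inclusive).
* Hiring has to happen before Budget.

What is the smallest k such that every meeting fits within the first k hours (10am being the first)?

6

The precedence chain requires at least 3 distinct hours.
With at most 3 per hour and 9 meetings, at least 3 hours are needed.
Standup can't be placed before 3pm — that is hour 6 counting from 10am — so the schedule must run through at least 6 hours.
6 works (last occupied hour: 3pm): for example DesignReview -> 10am, Kickoff -> 11am, Budget -> 11am, One-on-one -> 12pm, Hiring -> 10am, Standup -> 3pm, Retro -> 11am, Roadmap -> 10am, Demo -> 12pm.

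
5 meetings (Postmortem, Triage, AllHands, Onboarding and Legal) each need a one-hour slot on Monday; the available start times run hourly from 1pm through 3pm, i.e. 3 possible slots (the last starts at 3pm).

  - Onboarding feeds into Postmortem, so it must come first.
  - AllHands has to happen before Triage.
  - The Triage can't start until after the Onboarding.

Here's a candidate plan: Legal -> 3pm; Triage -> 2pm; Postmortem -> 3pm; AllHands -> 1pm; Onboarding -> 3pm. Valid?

No — it violates: The Triage can't start until after the Onboarding

The Triage can't start until after the Onboarding — violated.
AllHands has to happen before Triage — holds.
Onboarding feeds into Postmortem, so it must come first — violated.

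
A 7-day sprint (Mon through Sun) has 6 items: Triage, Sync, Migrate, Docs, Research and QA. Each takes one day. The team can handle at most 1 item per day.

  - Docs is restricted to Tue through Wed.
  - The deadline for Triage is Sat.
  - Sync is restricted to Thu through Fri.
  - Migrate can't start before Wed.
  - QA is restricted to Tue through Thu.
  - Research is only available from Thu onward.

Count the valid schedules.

51

Splitting on Sync: it can be Thu (20), Fri (31). Listing each branch's schedules as (Triage, Migrate, Docs, Research, QA):
Sync=Thu: (Mon,Fri,Tue,Sat,Wed) (Mon,Fri,Tue,Sun,Wed) (Mon,Fri,Wed,Sat,Tue) (Mon,Fri,Wed,Sun,Tue) (Mon,Sat,Tue,Fri,Wed) (Mon,Sat,Tue,Sun,Wed) (Mon,Sat,Wed,Fri,Tue) (Mon,Sat,Wed,Sun,Tue) (Mon,Sun,Tue,Fri,Wed) (Mon,Sun,Tue,Sat,Wed) (Mon,Sun,Wed,Fri,Tue) (Mon,Sun,Wed,Sat,Tue) (Fri,Sat,Tue,Sun,Wed) (Fri,Sat,Wed,Sun,Tue) (Fri,Sun,Tue,Sat,Wed) (Fri,Sun,Wed,Sat,Tue) (Sat,Fri,Tue,Sun,Wed) (Sat,Fri,Wed,Sun,Tue) (Sat,Sun,Tue,Fri,Wed) (Sat,Sun,Wed,Fri,Tue) — 20.
Sync=Fri: (Mon,Wed,Tue,Sat,Thu) (Mon,Wed,Tue,Sun,Thu) (Mon,Thu,Tue,Sat,Wed) (Mon,Thu,Tue,Sun,Wed) (Mon,Thu,Wed,Sat,Tue) (Mon,Thu,Wed,Sun,Tue) (Mon,Sat,Tue,Thu,Wed) (Mon,Sat,Tue,Sun,Wed) (Mon,Sat,Tue,Sun,Thu) (Mon,Sat,Wed,Thu,Tue) (Mon,Sat,Wed,Sun,Tue) (Mon,Sat,Wed,Sun,Thu) (Mon,Sun,Tue,Thu,Wed) (Mon,Sun,Tue,Sat,Wed) (Mon,Sun,Tue,Sat,Thu) (Mon,Sun,Wed,Thu,Tue) (Mon,Sun,Wed,Sat,Tue) (Mon,Sun,Wed,Sat,Thu) (Tue,Sat,Wed,Sun,Thu) (Tue,Sun,Wed,Sat,Thu) (Wed,Sat,Tue,Sun,Thu) (Wed,Sun,Tue,Sat,Thu) (Thu,Sat,Tue,Sun,Wed) (Thu,Sat,Wed,Sun,Tue) (Thu,Sun,Tue,Sat,Wed) (Thu,Sun,Wed,Sat,Tue) (Sat,Wed,Tue,Sun,Thu) (Sat,Thu,Tue,Sun,Wed) (Sat,Thu,Wed,Sun,Tue) (Sat,Sun,Tue,Thu,Wed) (Sat,Sun,Wed,Thu,Tue) — 31.
Summing: 20 + 31 = 51.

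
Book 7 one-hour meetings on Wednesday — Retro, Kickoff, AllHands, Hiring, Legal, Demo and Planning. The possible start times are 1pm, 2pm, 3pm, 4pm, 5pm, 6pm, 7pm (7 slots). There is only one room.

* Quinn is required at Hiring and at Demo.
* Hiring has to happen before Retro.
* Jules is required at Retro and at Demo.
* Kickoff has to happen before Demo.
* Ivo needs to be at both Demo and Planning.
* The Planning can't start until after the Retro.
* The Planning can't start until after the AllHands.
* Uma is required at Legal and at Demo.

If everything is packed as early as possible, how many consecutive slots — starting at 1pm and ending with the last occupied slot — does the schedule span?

The precedence chain requires at least 3 distinct slots.
With at most 1 per slot and 7 meetings, at least 7 slots are needed.
7 works (last occupied slot: 7pm): for example Legal in 7pm; AllHands in 3pm; Retro in 2pm; Kickoff in 5pm; Planning in 4pm; Hiring in 1pm; Demo in 6pm.

7 slots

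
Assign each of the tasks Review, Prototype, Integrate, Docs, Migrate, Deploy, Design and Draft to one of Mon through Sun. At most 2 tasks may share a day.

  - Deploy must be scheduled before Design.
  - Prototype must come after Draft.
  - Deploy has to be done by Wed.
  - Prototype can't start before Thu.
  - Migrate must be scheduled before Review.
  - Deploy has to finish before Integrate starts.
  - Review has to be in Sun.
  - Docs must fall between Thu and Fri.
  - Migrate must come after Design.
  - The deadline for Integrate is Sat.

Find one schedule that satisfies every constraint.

Deploy -> Mon; Review -> Sun; Migrate -> Wed; Integrate -> Tue; Prototype -> Thu; Draft -> Mon; Design -> Tue; Docs -> Thu

Checking: Draft(Mon) before Prototype(Thu); Design(Tue) before Migrate(Wed); Migrate(Wed) before Review(Sun); Deploy(Mon) before Integrate(Tue); Deploy(Mon) before Design(Tue); Integrate=Tue in [Mon,Sat]; Prototype=Thu in [Thu,Sun]; Review=Sun in [Sun,Sun]; Deploy=Mon in [Mon,Wed]; Docs=Thu in [Thu,Fri]; max 2 per day (cap 2).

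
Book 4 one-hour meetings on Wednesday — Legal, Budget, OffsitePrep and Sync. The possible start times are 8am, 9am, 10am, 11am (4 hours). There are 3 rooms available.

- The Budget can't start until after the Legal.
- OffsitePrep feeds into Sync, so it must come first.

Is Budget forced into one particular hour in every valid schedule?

Budget can be 9am (e.g. Budget -> 9am, OffsitePrep -> 8am, Sync -> 9am, Legal -> 8am) or 10am (e.g. Budget -> 10am; Sync -> 9am; Legal -> 8am; OffsitePrep -> 8am).

No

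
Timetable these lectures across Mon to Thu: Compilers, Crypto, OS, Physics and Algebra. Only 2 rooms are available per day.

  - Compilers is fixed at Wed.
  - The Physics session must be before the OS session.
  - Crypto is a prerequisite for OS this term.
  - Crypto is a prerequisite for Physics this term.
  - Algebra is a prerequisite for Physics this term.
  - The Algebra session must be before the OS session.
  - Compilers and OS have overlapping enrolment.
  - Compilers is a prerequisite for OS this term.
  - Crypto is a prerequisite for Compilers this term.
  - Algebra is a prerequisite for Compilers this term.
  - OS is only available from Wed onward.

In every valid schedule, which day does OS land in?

OS's window is Wed–Thu.
Compilers is fixed at Wed, and OS can't share a day with Compilers.
So OS must be Thu.

Thu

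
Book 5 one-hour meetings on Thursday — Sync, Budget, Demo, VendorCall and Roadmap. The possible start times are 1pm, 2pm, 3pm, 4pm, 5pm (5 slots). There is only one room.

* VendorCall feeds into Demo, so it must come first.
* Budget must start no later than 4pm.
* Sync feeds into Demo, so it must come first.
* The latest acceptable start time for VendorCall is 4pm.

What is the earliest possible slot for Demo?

Precedence pushes Demo to at least 2pm.
Demo at 3pm is achievable: Budget -> 4pm, Sync -> 2pm, Roadmap -> 5pm, Demo -> 3pm, VendorCall -> 1pm.
Nothing earlier works — the capacity limit rule out every slot before 3pm.

3pm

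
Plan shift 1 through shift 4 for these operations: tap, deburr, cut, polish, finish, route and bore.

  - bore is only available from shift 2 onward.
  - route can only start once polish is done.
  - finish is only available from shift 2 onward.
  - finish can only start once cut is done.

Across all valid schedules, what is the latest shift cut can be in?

Downstream work caps cut at shift 3.
cut at shift 3 is achievable: finish=shift 4, deburr=shift 1, tap=shift 1, cut=shift 3, polish=shift 1, bore=shift 2, route=shift 2.

shift 3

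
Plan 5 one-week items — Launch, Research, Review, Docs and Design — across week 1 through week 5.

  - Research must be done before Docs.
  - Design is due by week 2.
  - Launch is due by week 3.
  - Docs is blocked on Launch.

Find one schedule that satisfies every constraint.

Research=week 1, Review=week 1, Docs=week 2, Launch=week 1, Design=week 1

Checking: Research(week 1) before Docs(week 2); Launch(week 1) before Docs(week 2); Design=week 1 in [week 1,week 2]; Launch=week 1 in [week 1,week 3].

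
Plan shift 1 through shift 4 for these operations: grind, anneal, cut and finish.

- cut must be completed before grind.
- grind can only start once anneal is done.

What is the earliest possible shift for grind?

shift 2

Precedence pushes grind to at least shift 2.
grind at shift 2 is achievable: grind=shift 2, cut=shift 1, anneal=shift 1, finish=shift 1.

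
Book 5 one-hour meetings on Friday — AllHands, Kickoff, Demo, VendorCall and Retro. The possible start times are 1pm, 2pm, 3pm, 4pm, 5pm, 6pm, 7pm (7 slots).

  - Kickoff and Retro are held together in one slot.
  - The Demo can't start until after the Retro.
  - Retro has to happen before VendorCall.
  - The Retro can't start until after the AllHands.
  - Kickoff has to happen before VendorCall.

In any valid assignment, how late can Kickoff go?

6pm

Kickoff must be in the same slot as Retro, which can't be before 2pm, so Kickoff is at least 2pm; downstream work caps Kickoff at 6pm.
Kickoff at 6pm is achievable: Retro in 6pm; VendorCall in 7pm; Demo in 7pm; AllHands in 1pm; Kickoff in 6pm.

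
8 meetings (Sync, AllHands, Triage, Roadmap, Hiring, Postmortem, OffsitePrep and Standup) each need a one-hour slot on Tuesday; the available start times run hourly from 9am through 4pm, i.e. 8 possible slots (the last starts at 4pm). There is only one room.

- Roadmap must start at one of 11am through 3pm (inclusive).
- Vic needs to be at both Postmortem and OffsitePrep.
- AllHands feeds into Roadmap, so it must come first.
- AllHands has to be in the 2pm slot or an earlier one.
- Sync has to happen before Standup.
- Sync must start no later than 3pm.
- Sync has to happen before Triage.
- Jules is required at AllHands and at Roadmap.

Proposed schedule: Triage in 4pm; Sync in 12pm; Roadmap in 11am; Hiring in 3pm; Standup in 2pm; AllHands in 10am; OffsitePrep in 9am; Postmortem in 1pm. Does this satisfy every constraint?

Vic needs to be at both Postmortem and OffsitePrep — holds.
There is only one room — holds.
Roadmap must start at one of 11am through 3pm (inclusive) — holds.
Jules is required at AllHands and at Roadmap — holds.
AllHands has to be in the 2pm slot or an earlier one — holds.
AllHands feeds into Roadmap, so it must come first — holds.
Sync has to happen before Standup — holds.
Sync must start no later than 3pm — holds.
Sync has to happen before Triage — holds.

Valid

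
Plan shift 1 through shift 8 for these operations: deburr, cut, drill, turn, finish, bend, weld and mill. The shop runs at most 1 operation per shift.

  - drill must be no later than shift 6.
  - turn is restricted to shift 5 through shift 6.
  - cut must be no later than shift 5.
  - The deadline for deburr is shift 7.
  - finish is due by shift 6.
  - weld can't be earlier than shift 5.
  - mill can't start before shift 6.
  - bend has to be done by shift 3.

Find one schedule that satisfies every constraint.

bend -> shift 1; cut -> shift 2; finish -> shift 4; drill -> shift 3; weld -> shift 8; mill -> shift 6; deburr -> shift 7; turn -> shift 5

Checking: deburr=shift 7 in [shift 1,shift 7]; mill=shift 6 in [shift 6,shift 8]; drill=shift 3 in [shift 1,shift 6]; weld=shift 8 in [shift 5,shift 8]; turn=shift 5 in [shift 5,shift 6]; cut=shift 2 in [shift 1,shift 5]; bend=shift 1 in [shift 1,shift 3]; finish=shift 4 in [shift 1,shift 6]; max 1 per shift (cap 1).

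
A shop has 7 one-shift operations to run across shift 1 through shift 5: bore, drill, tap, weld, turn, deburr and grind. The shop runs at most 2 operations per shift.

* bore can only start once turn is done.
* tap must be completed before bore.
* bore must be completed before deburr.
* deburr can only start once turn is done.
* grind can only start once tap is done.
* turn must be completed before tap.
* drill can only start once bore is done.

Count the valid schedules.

51

Splitting on bore: it can be shift 3 (38), shift 4 (13). Listing each branch's schedules as (drill, tap, weld, turn, deburr, grind) by shift number:
bore=shift 3: (4,2,1,1,4,3) (4,2,1,1,4,5) (4,2,1,1,5,3) (4,2,1,1,5,4) (4,2,1,1,5,5) (4,2,2,1,4,3) (4,2,2,1,4,5) (4,2,2,1,5,3) (4,2,2,1,5,4) (4,2,2,1,5,5) (4,2,3,1,4,5) (4,2,3,1,5,4) (4,2,3,1,5,5) (4,2,4,1,5,3) (4,2,4,1,5,5) (4,2,5,1,4,3) (4,2,5,1,4,5) (4,2,5,1,5,3) (4,2,5,1,5,4) (5,2,1,1,4,3) (5,2,1,1,4,4) (5,2,1,1,4,5) (5,2,1,1,5,3) (5,2,1,1,5,4) (5,2,2,1,4,3) (5,2,2,1,4,4) (5,2,2,1,4,5) (5,2,2,1,5,3) (5,2,2,1,5,4) (5,2,3,1,4,4) (5,2,3,1,4,5) (5,2,3,1,5,4) (5,2,4,1,4,3) (5,2,4,1,4,5) (5,2,4,1,5,3) (5,2,4,1,5,4) (5,2,5,1,4,3) (5,2,5,1,4,4) — 38.
bore=shift 4: (5,2,1,1,5,3) (5,2,1,1,5,4) (5,2,2,1,5,3) (5,2,2,1,5,4) (5,2,3,1,5,3) (5,2,3,1,5,4) (5,2,4,1,5,3) (5,3,1,1,5,4) (5,3,1,2,5,4) (5,3,2,1,5,4) (5,3,2,2,5,4) (5,3,3,1,5,4) (5,3,3,2,5,4) — 13.
Summing: 38 + 13 = 51.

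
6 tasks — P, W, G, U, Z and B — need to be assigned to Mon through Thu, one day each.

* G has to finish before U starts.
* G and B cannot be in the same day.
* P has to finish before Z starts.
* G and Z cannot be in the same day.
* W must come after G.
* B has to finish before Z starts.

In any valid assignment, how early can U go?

Tue

Precedence pushes U to at least Tue.
U at Tue is achievable: B -> Tue, G -> Mon, P -> Mon, W -> Tue, Z -> Wed, U -> Tue.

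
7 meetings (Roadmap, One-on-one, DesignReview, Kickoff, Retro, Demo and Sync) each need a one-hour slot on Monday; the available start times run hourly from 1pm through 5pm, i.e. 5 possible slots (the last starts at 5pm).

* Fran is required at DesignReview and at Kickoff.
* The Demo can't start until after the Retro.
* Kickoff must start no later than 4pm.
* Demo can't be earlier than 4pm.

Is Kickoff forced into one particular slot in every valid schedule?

Kickoff can be 1pm (e.g. Kickoff -> 1pm, One-on-one -> 1pm, Sync -> 1pm, Demo -> 4pm, Roadmap -> 1pm, Retro -> 1pm, DesignReview -> 2pm) or 2pm (e.g. Roadmap=1pm, Retro=1pm, Kickoff=2pm, One-on-one=1pm, Sync=1pm, Demo=4pm, DesignReview=1pm).

No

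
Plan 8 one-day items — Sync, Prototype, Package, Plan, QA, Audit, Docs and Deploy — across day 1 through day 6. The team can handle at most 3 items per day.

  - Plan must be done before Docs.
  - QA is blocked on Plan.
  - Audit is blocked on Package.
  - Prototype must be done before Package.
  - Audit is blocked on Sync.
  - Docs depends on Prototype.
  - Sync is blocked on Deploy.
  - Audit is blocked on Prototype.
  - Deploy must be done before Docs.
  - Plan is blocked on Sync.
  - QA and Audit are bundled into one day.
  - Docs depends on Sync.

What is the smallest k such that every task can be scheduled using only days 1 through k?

The precedence chain requires at least 4 distinct days.
With at most 3 per day and 8 tasks, at least 3 days are needed.
4 works (last occupied day: day 4): for example QA in day 4, Docs in day 4, Package in day 2, Plan in day 3, Prototype in day 1, Sync in day 2, Audit in day 4, Deploy in day 1.

4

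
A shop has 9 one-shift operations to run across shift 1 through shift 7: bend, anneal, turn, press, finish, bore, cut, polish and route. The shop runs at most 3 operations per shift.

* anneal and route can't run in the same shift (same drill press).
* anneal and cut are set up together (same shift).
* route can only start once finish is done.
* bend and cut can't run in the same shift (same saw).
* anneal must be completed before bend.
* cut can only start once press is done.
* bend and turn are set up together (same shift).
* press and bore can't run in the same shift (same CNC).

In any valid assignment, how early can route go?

Precedence pushes route to at least shift 2.
route at shift 2 is achievable: press -> shift 1; bore -> shift 2; bend -> shift 4; cut -> shift 3; polish -> shift 1; route -> shift 2; finish -> shift 1; turn -> shift 4; anneal -> shift 3.

shift 2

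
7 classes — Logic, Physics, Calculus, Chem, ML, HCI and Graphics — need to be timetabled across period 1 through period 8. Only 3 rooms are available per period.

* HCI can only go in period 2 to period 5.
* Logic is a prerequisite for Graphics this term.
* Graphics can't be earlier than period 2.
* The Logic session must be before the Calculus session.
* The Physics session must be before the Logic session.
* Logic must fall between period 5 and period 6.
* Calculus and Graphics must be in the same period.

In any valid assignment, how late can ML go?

ML at period 8 is achievable: HCI -> period 2, Chem -> period 1, Calculus -> period 6, Graphics -> period 6, ML -> period 8, Physics -> period 1, Logic -> period 5.

period 8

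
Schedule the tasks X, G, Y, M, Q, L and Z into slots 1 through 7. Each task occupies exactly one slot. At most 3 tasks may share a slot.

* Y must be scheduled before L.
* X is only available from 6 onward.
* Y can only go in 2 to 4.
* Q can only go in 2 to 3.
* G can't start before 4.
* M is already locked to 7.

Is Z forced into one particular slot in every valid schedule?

No

Z can be 1 (e.g. G=4, Y=2, Q=2, M=7, X=6, Z=1, L=3) or 2 (e.g. L -> 3, G -> 4, Q -> 2, Z -> 2, M -> 7, Y -> 2, X -> 6).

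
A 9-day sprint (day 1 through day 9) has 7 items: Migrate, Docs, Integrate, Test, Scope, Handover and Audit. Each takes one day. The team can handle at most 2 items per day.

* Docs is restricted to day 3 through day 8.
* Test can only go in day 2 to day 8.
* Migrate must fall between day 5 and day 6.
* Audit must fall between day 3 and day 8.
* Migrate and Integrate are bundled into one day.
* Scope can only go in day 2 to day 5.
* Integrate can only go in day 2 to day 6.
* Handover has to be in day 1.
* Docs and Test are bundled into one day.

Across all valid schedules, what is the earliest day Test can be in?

day 3

Test is available from day 2; Test must be in the same day as Docs, which can't be before day 3, so Test is at least day 3; Test's own window allows nothing later than day 8.
Test at day 3 is achievable: Scope -> day 2, Migrate -> day 5, Test -> day 3, Audit -> day 4, Docs -> day 3, Integrate -> day 5, Handover -> day 1.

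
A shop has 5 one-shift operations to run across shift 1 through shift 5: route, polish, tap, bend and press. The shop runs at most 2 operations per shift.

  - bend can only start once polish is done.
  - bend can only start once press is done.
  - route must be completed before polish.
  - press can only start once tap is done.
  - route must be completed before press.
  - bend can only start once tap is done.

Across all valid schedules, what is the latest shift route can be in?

Downstream work caps route at shift 3.
route at shift 3 is achievable: polish -> shift 4; bend -> shift 5; press -> shift 4; tap -> shift 1; route -> shift 3.

shift 3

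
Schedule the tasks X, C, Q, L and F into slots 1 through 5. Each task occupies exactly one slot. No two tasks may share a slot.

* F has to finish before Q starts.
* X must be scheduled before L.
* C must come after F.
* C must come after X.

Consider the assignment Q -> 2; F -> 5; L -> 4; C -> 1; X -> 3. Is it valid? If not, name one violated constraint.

No. C must come after F is not satisfied.

F has to finish before Q starts — violated.
No two tasks may share a slot — holds.
C must come after F — violated.
X must be scheduled before L — holds.
C must come after X — violated.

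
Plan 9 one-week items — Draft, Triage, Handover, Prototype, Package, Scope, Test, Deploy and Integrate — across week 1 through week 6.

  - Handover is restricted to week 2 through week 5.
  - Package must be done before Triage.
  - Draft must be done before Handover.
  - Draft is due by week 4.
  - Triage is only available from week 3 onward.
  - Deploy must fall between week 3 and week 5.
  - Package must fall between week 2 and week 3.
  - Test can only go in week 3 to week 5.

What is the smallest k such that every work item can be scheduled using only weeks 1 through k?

The precedence chain requires at least 2 distinct weeks.
Triage can't be placed before week 3, so the schedule must run through at least week 3.
3 works (last occupied week: week 3): for example Package in week 2; Integrate in week 1; Test in week 3; Triage in week 3; Draft in week 1; Scope in week 1; Handover in week 2; Prototype in week 1; Deploy in week 3.

3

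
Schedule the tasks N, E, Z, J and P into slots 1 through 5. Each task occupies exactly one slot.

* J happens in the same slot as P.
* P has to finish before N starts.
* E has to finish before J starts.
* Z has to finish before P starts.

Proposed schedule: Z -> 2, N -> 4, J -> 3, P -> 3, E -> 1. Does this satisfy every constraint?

P has to finish before N starts — holds.
Z has to finish before P starts — holds.
J happens in the same slot as P — holds.
E has to finish before J starts — holds.

Yes, all constraints hold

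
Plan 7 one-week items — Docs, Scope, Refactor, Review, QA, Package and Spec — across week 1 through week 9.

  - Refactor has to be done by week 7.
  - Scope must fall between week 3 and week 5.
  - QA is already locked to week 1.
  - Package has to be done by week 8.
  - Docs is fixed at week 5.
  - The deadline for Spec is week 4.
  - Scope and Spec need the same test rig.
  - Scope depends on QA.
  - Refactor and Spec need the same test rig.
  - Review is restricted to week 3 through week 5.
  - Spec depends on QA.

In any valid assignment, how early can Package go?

Package's own window allows nothing later than week 8.
Package at week 1 is achievable: Refactor -> week 1, Review -> week 3, Spec -> week 2, Package -> week 1, Docs -> week 5, QA -> week 1, Scope -> week 3.

week 1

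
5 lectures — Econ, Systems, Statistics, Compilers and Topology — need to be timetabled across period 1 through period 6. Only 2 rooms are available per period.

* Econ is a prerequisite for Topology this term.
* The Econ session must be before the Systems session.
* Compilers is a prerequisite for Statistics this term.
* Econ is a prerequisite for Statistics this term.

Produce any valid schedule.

Systems in period 2; Statistics in period 2; Compilers in period 1; Topology in period 3; Econ in period 1

Checking: Compilers(period 1) before Statistics(period 2); Econ(period 1) before Topology(period 3); Econ(period 1) before Statistics(period 2); Econ(period 1) before Systems(period 2); max 2 per period (cap 2).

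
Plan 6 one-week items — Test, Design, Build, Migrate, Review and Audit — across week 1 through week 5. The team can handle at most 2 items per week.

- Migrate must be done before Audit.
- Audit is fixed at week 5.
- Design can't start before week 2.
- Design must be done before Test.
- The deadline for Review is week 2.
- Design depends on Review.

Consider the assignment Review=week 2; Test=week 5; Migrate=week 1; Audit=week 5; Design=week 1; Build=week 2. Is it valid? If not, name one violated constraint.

No — it violates: Design can't start before week 2

Audit is fixed at week 5 — holds.
Design must be done before Test — holds.
Design depends on Review — violated.
The deadline for Review is week 2 — holds.
The team can handle at most 2 items per week — holds.
Design can't start before week 2 — violated.
Migrate must be done before Audit — holds.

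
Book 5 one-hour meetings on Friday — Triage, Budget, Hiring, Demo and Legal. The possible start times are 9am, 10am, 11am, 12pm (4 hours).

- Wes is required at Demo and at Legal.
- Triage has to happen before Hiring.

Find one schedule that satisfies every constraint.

Hiring in 10am, Demo in 9am, Budget in 9am, Triage in 9am, Legal in 10am

Checking: Triage(9am) before Hiring(10am); Demo(9am) != Legal(10am).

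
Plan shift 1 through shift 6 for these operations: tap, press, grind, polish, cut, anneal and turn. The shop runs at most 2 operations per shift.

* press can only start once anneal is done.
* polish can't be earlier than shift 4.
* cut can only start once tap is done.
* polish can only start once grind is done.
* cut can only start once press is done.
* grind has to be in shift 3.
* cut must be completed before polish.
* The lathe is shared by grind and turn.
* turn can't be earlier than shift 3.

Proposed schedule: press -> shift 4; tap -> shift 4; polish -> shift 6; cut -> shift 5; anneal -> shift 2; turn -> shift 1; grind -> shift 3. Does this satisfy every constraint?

No — it violates: turn can't be earlier than shift 3

The shop runs at most 2 operations per shift — holds.
cut can only start once press is done — holds.
cut must be completed before polish — holds.
turn can't be earlier than shift 3 — violated.
press can only start once anneal is done — holds.
cut can only start once tap is done — holds.
polish can only start once grind is done — holds.
polish can't be earlier than shift 4 — holds.
The lathe is shared by grind and turn — holds.
grind has to be in shift 3 — holds.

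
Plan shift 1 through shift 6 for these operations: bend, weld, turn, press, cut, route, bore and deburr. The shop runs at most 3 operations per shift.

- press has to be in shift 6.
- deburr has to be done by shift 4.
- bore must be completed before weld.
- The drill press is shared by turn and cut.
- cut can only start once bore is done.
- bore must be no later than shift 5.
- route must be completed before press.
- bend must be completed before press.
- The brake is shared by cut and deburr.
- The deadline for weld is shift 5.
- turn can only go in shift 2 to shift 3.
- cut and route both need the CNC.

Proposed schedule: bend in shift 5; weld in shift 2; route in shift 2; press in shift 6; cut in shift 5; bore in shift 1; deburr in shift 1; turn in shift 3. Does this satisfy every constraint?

Yes

The brake is shared by cut and deburr — holds.
The shop runs at most 3 operations per shift — holds.
bend must be completed before press — holds.
cut can only start once bore is done — holds.
press has to be in shift 6 — holds.
bore must be completed before weld — holds.
The drill press is shared by turn and cut — holds.
bore must be no later than shift 5 — holds.
The deadline for weld is shift 5 — holds.
cut and route both need the CNC — holds.
route must be completed before press — holds.
turn can only go in shift 2 to shift 3 — holds.
deburr has to be done by shift 4 — holds.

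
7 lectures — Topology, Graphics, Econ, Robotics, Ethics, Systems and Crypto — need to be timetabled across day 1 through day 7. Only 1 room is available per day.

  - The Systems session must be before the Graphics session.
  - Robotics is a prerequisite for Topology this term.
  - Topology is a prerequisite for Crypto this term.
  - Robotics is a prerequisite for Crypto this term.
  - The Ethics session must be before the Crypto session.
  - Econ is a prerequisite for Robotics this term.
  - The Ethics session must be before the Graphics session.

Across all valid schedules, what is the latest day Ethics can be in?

day 5

Downstream work caps Ethics at day 6.
Ethics at day 5 is achievable: Topology in day 3, Ethics in day 5, Systems in day 4, Econ in day 1, Crypto in day 6, Graphics in day 7, Robotics in day 2.
Nothing later works — the capacity limit rule out every day after day 5.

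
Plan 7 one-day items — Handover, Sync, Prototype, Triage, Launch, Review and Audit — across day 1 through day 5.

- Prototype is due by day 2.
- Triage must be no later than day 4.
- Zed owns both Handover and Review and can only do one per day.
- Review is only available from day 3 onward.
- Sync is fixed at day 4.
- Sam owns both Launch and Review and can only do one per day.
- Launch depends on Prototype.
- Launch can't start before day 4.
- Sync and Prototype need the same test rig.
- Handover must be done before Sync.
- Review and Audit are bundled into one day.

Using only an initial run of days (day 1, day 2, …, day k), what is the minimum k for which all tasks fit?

4

The precedence chain requires at least 2 distinct days.
Sync can't be placed before day 4, so the schedule must run through at least day 4.
4 works (last occupied day: day 4): for example Sync=day 4; Audit=day 3; Handover=day 1; Prototype=day 1; Launch=day 4; Triage=day 1; Review=day 3.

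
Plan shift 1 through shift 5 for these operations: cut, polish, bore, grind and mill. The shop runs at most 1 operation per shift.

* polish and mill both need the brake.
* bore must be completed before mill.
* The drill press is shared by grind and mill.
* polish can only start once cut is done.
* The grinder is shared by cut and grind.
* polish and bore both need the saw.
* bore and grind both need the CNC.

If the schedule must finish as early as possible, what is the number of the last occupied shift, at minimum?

5

The precedence chain requires at least 2 distinct shifts.
With at most 1 per shift and 5 operations, at least 5 shifts are needed.
5 works (last occupied shift: shift 5): for example bore=shift 3, polish=shift 2, mill=shift 4, cut=shift 1, grind=shift 5.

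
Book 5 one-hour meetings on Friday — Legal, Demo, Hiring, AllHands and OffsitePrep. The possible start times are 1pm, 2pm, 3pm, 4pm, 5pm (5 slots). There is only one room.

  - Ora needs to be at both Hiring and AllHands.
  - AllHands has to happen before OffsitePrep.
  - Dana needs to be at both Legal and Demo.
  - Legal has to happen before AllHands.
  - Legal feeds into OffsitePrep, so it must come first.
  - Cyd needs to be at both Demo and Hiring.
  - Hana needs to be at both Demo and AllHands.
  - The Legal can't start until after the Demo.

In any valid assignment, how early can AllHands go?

3pm

Precedence pushes AllHands to at least 3pm; downstream work caps AllHands at 4pm.
AllHands at 3pm is achievable: OffsitePrep in 4pm, Hiring in 5pm, AllHands in 3pm, Demo in 1pm, Legal in 2pm.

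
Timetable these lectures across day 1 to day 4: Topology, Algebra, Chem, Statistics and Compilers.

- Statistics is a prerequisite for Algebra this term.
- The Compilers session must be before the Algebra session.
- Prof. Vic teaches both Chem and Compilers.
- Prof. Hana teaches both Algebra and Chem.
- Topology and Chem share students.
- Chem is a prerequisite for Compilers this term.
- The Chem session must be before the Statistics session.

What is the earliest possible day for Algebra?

Precedence pushes Algebra to at least day 3.
Algebra at day 3 is achievable: Topology -> day 2; Statistics -> day 2; Compilers -> day 2; Algebra -> day 3; Chem -> day 1.

day 3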